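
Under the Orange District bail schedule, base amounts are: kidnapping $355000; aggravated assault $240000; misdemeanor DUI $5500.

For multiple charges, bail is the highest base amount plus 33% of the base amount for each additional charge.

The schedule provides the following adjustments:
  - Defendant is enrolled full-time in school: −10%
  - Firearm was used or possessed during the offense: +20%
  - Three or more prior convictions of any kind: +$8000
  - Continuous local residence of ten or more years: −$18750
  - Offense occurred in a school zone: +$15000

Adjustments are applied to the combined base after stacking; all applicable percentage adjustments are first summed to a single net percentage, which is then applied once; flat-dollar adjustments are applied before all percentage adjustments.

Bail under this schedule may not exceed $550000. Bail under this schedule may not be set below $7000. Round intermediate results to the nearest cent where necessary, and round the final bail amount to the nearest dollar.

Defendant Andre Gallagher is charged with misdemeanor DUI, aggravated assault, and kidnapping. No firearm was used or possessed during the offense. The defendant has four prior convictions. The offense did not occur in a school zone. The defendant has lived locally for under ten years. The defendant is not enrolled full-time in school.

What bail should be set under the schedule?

Base amounts from the schedule: misdemeanor DUI $5500; aggravated assault $240000; kidnapping $355000.
Stacking rule: highest base plus 33% of each additional charge. Highest is kidnapping at $355000. Additional: $5500 × 33% = $1815; $240000 × 33% = $79200. Combined base = $355000 + $81015 = $436015.
Three or more prior convictions of any kind (+$8000 flat): $436015 + $8000 = $444015.
$444015 is within the $550000 maximum.
$444015 is at or above the $7000 minimum.

$444015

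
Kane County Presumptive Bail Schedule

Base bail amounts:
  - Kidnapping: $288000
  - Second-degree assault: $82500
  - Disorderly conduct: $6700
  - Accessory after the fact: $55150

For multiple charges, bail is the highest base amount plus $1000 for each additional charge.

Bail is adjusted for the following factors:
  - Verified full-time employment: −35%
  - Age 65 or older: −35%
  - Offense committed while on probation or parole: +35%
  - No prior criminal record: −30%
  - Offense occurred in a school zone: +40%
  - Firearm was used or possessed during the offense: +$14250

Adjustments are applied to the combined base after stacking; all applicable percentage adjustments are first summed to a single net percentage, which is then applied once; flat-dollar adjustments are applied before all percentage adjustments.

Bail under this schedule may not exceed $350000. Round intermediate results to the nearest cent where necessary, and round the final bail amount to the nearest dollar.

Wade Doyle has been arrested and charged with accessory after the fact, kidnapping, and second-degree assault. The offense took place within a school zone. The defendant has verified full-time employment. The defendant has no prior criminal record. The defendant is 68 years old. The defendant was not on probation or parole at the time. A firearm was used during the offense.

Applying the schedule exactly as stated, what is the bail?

$121700

Base amounts from the schedule: accessory after the fact $55150; kidnapping $288000; second-degree assault $82500.
Stacking rule: highest base plus $1000 per additional charge. Highest is kidnapping at $288000; 2 additional charges → +$2000. Combined base = $290000.
Firearm was used or possessed during the offense (+$14250 flat): $290000 + $14250 = $304250.
Net percentage adjustment: −35% −35% −30% +40% = −60%. $304250 × 0.4 = $121700.
$121700 is within the $350000 maximum.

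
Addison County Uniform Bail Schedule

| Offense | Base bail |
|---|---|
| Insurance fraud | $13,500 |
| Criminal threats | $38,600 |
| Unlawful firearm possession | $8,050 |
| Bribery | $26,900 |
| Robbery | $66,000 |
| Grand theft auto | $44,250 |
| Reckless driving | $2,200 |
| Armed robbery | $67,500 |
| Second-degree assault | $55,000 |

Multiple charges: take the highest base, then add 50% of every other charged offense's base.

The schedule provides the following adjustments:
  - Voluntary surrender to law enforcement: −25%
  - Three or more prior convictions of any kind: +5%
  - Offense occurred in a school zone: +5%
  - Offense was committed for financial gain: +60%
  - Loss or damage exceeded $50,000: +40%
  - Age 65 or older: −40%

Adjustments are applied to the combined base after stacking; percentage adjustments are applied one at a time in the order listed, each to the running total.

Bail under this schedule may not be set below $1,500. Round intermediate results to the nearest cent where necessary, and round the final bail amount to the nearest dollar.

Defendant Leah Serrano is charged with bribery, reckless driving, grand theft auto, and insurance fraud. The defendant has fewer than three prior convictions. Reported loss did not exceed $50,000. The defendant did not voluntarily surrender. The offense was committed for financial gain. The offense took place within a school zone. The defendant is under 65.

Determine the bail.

$110,124

Base amounts from the schedule: bribery $26,900; reckless driving $2,200; grand theft auto $44,250; insurance fraud $13,500.
Stacking rule: highest base plus 50% of each additional charge. Highest is grand theft auto at $44,250. Additional: $26,900 × 50% = $13,450; $2,200 × 50% = $1,100; $13,500 × 50% = $6,750. Combined base = $44,250 + $21,300 = $65,550.
Offense occurred in a school zone (+5%): $65,550 × 1.05 = $68,827.50.
Offense was committed for financial gain (+60%): $68,827.50 × 1.6 = $110,124.
$110,124 is at or above the $1,500 minimum.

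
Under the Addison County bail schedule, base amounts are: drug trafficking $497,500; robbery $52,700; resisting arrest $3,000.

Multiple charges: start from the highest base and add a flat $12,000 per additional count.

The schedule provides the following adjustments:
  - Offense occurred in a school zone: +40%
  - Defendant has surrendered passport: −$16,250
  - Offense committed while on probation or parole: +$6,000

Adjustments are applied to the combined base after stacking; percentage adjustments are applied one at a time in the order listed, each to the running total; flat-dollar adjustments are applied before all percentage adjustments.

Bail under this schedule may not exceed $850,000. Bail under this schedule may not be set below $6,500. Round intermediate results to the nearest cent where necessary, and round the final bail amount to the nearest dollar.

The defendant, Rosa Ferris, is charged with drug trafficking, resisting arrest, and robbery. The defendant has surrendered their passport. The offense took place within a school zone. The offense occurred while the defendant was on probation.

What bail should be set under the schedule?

$715,750

Base amounts from the schedule: drug trafficking $497,500; resisting arrest $3,000; robbery $52,700.
Stacking rule: highest base plus $12,000 per additional charge. Highest is drug trafficking at $497,500; 2 additional charges → +$24,000. Combined base = $521,500.
Defendant has surrendered passport (−$16,250 flat): $521,500 − $16,250 = $505,250.
Offense committed while on probation or parole (+$6,000 flat): $505,250 + $6,000 = $511,250.
Offense occurred in a school zone (+40%): $511,250 × 1.4 = $715,750.
$715,750 is within the $850,000 maximum.
$715,750 is at or above the $6,500 minimum.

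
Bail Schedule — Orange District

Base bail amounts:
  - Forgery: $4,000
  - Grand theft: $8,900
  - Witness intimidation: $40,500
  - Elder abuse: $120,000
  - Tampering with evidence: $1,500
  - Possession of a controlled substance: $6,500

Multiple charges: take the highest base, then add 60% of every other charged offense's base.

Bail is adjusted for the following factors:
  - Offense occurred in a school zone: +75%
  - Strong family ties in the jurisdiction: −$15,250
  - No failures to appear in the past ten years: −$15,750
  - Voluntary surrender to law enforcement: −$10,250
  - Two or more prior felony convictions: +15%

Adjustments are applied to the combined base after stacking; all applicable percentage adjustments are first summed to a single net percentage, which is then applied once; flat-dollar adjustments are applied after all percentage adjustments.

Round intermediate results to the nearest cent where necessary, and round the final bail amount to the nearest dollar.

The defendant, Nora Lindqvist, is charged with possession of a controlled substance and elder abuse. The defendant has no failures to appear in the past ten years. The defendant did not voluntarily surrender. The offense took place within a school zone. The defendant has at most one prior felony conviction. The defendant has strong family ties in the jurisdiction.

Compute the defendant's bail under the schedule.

Base amounts from the schedule: possession of a controlled substance $6,500; elder abuse $120,000.
Stacking rule: highest base plus 60% of each additional charge. Highest is elder abuse at $120,000. Additional: $6,500 × 60% = $3,900. Combined base = $120,000 + $3,900 = $123,900.
Offense occurred in a school zone (+75%): $123,900 × 1.75 = $216,825.
Strong family ties in the jurisdiction (−$15,250 flat): $216,825 − $15,250 = $201,575.
No failures to appear in the past ten years (−$15,750 flat): $201,575 − $15,750 = $185,825.

$185,825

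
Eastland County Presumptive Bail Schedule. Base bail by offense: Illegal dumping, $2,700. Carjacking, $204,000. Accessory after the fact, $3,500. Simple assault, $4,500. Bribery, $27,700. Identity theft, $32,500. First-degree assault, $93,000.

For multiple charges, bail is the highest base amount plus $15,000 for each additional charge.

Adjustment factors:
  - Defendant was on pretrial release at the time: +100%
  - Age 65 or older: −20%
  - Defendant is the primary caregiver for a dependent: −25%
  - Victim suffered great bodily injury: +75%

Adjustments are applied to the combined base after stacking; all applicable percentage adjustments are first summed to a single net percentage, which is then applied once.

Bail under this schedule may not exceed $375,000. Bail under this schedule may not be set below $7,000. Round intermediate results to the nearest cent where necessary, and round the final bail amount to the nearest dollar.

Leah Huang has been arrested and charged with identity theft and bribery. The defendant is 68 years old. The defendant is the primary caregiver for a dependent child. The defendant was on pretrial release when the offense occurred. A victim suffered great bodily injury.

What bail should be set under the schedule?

$109,250

Base amounts from the schedule: identity theft $32,500; bribery $27,700.
Stacking rule: highest base plus $15,000 per additional charge. Highest is identity theft at $32,500; 1 additional charge → +$15,000. Combined base = $47,500.
Net percentage adjustment: +100% −20% −25% +75% = +130%. $47,500 × 2.3 = $109,250.
$109,250 is within the $375,000 maximum.
$109,250 is at or above the $7,000 minimum.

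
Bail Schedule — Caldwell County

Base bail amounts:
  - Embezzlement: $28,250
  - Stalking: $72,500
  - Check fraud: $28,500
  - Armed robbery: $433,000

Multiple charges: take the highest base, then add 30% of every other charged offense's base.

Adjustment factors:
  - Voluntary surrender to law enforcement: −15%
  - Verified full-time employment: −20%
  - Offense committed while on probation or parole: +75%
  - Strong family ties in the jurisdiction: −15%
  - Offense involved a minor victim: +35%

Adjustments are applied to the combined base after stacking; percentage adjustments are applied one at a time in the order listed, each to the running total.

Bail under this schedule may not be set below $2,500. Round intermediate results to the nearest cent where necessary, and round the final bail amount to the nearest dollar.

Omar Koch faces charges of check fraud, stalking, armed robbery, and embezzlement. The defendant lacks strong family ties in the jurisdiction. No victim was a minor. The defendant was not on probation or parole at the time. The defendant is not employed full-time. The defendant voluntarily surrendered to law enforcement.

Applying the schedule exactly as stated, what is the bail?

Base amounts from the schedule: check fraud $28,500; stalking $72,500; armed robbery $433,000; embezzlement $28,250.
Stacking rule: highest base plus 30% of each additional charge. Highest is armed robbery at $433,000. Additional: $28,500 × 30% = $8,550; $72,500 × 30% = $21,750; $28,250 × 30% = $8,475. Combined base = $433,000 + $38,775 = $471,775.
Voluntary surrender to law enforcement (−15%): $471,775 × 0.85 = $401,008.75.
$401,008.75 is at or above the $2,500 minimum.
Rounded to the nearest dollar: $401,009.

$401,009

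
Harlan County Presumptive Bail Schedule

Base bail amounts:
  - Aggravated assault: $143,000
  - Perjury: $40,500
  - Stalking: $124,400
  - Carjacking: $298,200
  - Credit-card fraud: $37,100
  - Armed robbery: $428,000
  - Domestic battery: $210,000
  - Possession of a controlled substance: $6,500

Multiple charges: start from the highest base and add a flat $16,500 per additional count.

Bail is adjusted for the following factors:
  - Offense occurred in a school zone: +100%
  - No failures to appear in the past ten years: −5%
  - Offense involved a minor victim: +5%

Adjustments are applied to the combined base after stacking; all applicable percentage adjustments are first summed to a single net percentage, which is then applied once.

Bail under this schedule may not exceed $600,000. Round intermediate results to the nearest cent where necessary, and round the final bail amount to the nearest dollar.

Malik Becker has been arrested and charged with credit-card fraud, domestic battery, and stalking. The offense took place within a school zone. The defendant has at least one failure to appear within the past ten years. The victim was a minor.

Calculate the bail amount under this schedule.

$498,150

Base amounts from the schedule: credit-card fraud $37,100; domestic battery $210,000; stalking $124,400.
Stacking rule: highest base plus $16,500 per additional charge. Highest is domestic battery at $210,000; 2 additional charges → +$33,000. Combined base = $243,000.
Net percentage adjustment: +100% +5% = +105%. $243,000 × 2.05 = $498,150.
$498,150 is within the $600,000 maximum.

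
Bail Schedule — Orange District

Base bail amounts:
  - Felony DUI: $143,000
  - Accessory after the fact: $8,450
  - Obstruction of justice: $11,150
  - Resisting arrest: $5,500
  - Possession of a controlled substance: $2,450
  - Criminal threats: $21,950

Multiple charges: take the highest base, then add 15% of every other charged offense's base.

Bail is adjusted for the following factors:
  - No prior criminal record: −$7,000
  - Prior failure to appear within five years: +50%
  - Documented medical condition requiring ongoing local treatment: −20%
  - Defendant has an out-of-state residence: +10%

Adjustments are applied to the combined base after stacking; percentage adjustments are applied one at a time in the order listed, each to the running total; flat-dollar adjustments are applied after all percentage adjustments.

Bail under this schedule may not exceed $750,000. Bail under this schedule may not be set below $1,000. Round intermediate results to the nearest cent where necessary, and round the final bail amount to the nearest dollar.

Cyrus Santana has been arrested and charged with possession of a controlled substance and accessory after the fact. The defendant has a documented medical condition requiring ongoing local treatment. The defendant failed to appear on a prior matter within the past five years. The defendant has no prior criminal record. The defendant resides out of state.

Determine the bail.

$4,639

Base amounts from the schedule: possession of a controlled substance $2,450; accessory after the fact $8,450.
Stacking rule: highest base plus 15% of each additional charge. Highest is accessory after the fact at $8,450. Additional: $2,450 × 15% = $367.50. Combined base = $8,450 + $367.50 = $8,817.50.
Prior failure to appear within five years (+50%): $8,817.50 × 1.5 = $13,226.25.
Documented medical condition requiring ongoing local treatment (−20%): $13,226.25 × 0.8 = $10,581.
Defendant has an out-of-state residence (+10%): $10,581 × 1.1 = $11,639.10.
No prior criminal record (−$7,000 flat): $11,639.10 − $7,000 = $4,639.10.
$4,639.10 is within the $750,000 maximum.
$4,639.10 is at or above the $1,000 minimum.
Rounded to the nearest dollar: $4,639.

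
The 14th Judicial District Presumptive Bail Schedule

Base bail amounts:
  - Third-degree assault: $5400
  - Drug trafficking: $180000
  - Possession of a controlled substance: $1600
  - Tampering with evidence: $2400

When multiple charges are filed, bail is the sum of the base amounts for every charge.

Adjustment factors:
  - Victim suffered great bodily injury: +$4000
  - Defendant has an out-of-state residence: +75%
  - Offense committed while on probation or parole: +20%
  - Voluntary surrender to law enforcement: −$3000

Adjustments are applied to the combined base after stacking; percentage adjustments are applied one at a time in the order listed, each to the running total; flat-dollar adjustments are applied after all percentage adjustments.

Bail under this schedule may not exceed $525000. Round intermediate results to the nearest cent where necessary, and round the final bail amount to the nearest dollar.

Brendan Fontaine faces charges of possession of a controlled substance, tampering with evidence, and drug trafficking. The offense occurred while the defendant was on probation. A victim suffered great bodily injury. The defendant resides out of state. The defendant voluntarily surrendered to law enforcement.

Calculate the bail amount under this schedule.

$387400

Base amounts from the schedule: possession of a controlled substance $1600; tampering with evidence $2400; drug trafficking $180000.
Stacking rule: sum of all bases. $1600 + $2400 + $180000 = $184000.
Defendant has an out-of-state residence (+75%): $184000 × 1.75 = $322000.
Offense committed while on probation or parole (+20%): $322000 × 1.2 = $386400.
Victim suffered great bodily injury (+$4000 flat): $386400 + $4000 = $390400.
Voluntary surrender to law enforcement (−$3000 flat): $390400 − $3000 = $387400.
$387400 is within the $525000 maximum.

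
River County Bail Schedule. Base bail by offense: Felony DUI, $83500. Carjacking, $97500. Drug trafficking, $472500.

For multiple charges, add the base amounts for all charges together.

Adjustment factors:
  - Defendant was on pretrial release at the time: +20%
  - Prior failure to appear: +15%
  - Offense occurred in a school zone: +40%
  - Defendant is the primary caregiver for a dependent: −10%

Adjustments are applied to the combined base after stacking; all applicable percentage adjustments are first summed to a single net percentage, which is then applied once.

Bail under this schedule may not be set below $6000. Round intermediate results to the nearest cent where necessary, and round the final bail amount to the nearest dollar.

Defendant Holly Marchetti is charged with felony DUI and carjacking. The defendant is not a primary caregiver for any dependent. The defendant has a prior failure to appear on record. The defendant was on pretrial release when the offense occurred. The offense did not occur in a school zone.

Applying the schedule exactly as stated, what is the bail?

Base amounts from the schedule: felony DUI $83500; carjacking $97500.
Stacking rule: sum of all bases. $83500 + $97500 = $181000.
Net percentage adjustment: +20% +15% = +35%. $181000 × 1.35 = $244350.
$244350 is at or above the $6000 minimum.

$244350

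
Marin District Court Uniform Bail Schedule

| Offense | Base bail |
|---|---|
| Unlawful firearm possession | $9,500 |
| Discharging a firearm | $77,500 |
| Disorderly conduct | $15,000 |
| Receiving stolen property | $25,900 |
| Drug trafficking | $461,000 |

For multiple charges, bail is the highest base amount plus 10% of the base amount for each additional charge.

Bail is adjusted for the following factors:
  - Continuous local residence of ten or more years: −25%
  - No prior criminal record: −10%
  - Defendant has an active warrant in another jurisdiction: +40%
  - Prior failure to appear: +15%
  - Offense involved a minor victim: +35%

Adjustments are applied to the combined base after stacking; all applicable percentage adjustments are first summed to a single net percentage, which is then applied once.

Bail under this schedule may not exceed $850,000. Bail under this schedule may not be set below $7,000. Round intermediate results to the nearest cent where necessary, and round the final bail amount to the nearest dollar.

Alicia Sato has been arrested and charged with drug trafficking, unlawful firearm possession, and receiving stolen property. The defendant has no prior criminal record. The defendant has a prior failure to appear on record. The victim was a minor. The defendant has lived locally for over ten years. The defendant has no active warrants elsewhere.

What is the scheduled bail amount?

$534,221

Base amounts from the schedule: drug trafficking $461,000; unlawful firearm possession $9,500; receiving stolen property $25,900.
Stacking rule: highest base plus 10% of each additional charge. Highest is drug trafficking at $461,000. Additional: $9,500 × 10% = $950; $25,900 × 10% = $2,590. Combined base = $461,000 + $3,540 = $464,540.
Net percentage adjustment: −25% −10% +15% +35% = +15%. $464,540 × 1.15 = $534,221.
$534,221 is within the $850,000 maximum.
$534,221 is at or above the $7,000 minimum.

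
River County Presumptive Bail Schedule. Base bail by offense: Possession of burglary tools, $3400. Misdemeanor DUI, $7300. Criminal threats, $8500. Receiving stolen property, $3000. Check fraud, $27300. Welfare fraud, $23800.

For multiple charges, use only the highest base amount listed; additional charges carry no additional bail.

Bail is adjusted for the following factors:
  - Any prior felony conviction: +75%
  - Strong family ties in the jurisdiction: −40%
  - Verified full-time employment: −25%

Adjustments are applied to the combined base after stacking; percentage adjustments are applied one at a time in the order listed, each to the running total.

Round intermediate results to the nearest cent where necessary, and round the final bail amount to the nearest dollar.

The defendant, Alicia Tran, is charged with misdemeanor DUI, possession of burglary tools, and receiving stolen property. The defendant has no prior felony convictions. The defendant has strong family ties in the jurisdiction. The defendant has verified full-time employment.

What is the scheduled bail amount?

$3285

Base amounts from the schedule: misdemeanor DUI $7300; possession of burglary tools $3400; receiving stolen property $3000.
Stacking rule: use the highest base only. Highest is misdemeanor DUI at $7300. Combined base = $7300.
Strong family ties in the jurisdiction (−40%): $7300 × 0.6 = $4380.
Verified full-time employment (−25%): $4380 × 0.75 = $3285.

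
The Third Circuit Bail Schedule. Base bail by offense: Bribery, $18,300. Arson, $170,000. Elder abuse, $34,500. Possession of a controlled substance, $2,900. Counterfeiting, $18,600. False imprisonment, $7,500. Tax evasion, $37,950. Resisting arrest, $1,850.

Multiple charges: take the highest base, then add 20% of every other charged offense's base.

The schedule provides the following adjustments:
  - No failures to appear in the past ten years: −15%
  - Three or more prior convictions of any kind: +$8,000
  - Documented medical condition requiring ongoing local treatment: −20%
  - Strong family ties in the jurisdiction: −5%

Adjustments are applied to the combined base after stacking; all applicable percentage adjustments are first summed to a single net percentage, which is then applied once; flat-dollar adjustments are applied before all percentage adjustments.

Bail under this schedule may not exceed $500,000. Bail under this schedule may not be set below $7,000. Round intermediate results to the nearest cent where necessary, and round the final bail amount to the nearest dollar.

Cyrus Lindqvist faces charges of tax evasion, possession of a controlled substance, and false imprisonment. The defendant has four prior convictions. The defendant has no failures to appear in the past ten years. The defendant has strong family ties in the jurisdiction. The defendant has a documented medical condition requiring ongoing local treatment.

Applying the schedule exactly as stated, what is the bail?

$28,818

Base amounts from the schedule: tax evasion $37,950; possession of a controlled substance $2,900; false imprisonment $7,500.
Stacking rule: highest base plus 20% of each additional charge. Highest is tax evasion at $37,950. Additional: $2,900 × 20% = $580; $7,500 × 20% = $1,500. Combined base = $37,950 + $2,080 = $40,030.
Three or more prior convictions of any kind (+$8,000 flat): $40,030 + $8,000 = $48,030.
Net percentage adjustment: −15% −20% −5% = −40%. $48,030 × 0.6 = $28,818.
$28,818 is within the $500,000 maximum.
$28,818 is at or above the $7,000 minimum.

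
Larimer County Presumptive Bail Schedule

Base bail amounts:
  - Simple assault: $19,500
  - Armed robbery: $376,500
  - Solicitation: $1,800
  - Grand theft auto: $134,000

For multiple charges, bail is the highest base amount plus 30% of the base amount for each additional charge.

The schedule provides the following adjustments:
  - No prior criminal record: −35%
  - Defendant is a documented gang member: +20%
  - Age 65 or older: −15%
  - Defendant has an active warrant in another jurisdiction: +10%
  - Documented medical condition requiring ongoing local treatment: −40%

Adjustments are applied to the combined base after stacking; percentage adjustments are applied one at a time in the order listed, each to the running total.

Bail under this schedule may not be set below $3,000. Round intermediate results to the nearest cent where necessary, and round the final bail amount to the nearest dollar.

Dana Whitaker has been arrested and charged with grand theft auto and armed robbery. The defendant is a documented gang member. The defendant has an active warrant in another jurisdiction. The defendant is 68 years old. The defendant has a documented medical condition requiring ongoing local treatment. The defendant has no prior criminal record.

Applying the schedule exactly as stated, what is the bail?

Base amounts from the schedule: grand theft auto $134,000; armed robbery $376,500.
Stacking rule: highest base plus 30% of each additional charge. Highest is armed robbery at $376,500. Additional: $134,000 × 30% = $40,200. Combined base = $376,500 + $40,200 = $416,700.
No prior criminal record (−35%): $416,700 × 0.65 = $270,855.
Defendant is a documented gang member (+20%): $270,855 × 1.2 = $325,026.
Age 65 or older (−15%): $325,026 × 0.85 = $276,272.10.
Defendant has an active warrant in another jurisdiction (+10%): $276,272.10 × 1.1 = $303,899.31.
Documented medical condition requiring ongoing local treatment (−40%): $303,899.31 × 0.6 = $182,339.59.
$182,339.59 is at or above the $3,000 minimum.
Rounded to the nearest dollar: $182,340.

$182,340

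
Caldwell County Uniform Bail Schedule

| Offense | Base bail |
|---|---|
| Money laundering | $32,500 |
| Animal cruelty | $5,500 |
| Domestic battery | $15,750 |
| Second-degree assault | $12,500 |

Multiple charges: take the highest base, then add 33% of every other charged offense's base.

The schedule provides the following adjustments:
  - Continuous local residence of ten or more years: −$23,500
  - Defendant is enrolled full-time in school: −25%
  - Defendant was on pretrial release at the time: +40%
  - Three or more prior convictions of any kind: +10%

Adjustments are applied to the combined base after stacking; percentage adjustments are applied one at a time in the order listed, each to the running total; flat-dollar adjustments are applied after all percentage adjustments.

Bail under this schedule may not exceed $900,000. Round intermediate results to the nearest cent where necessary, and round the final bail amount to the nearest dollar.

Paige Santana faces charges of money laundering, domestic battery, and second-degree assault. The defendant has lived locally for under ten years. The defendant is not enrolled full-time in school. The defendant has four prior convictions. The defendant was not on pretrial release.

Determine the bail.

Base amounts from the schedule: money laundering $32,500; domestic battery $15,750; second-degree assault $12,500.
Stacking rule: highest base plus 33% of each additional charge. Highest is money laundering at $32,500. Additional: $15,750 × 33% = $5,197.50; $12,500 × 33% = $4,125. Combined base = $32,500 + $9,322.50 = $41,822.50.
Three or more prior convictions of any kind (+10%): $41,822.50 × 1.1 = $46,004.75.
$46,004.75 is within the $900,000 maximum.
Rounded to the nearest dollar: $46,005.

$46,005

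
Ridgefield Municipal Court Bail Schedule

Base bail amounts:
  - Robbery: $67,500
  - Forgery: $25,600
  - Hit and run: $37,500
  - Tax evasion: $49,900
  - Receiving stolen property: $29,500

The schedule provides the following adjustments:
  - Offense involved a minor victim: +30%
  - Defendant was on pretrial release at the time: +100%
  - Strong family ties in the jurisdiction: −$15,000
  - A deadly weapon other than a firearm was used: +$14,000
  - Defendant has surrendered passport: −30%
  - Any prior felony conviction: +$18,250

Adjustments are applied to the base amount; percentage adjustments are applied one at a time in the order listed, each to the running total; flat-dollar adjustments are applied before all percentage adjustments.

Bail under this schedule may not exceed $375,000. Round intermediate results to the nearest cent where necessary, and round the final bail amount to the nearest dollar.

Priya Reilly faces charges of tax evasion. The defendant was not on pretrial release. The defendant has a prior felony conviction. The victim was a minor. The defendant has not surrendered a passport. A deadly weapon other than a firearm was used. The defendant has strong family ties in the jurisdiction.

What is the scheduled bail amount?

Base amounts from the schedule: tax evasion $49,900.
Single charge. Combined base = $49,900.
Strong family ties in the jurisdiction (−$15,000 flat): $49,900 − $15,000 = $34,900.
A deadly weapon other than a firearm was used (+$14,000 flat): $34,900 + $14,000 = $48,900.
Any prior felony conviction (+$18,250 flat): $48,900 + $18,250 = $67,150.
Offense involved a minor victim (+30%): $67,150 × 1.3 = $87,295.
$87,295 is within the $375,000 maximum.

$87,295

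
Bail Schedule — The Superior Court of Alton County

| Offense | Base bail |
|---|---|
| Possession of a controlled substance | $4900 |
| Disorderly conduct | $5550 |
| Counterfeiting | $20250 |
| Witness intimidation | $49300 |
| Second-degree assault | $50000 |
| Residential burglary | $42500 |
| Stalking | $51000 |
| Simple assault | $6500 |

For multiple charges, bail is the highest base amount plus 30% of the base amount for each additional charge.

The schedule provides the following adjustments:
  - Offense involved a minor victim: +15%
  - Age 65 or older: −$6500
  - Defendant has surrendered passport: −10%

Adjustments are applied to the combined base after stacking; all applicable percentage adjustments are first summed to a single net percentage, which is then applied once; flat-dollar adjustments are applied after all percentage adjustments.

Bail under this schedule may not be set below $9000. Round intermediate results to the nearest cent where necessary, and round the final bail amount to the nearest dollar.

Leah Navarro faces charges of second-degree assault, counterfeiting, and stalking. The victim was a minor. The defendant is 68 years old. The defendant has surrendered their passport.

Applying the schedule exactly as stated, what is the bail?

Base amounts from the schedule: second-degree assault $50000; counterfeiting $20250; stalking $51000.
Stacking rule: highest base plus 30% of each additional charge. Highest is stalking at $51000. Additional: $50000 × 30% = $15000; $20250 × 30% = $6075. Combined base = $51000 + $21075 = $72075.
Net percentage adjustment: +15% −10% = +5%. $72075 × 1.05 = $75678.75.
Age 65 or older (−$6500 flat): $75678.75 − $6500 = $69178.75.
$69178.75 is at or above the $9000 minimum.
Rounded to the nearest dollar: $69179.

$69179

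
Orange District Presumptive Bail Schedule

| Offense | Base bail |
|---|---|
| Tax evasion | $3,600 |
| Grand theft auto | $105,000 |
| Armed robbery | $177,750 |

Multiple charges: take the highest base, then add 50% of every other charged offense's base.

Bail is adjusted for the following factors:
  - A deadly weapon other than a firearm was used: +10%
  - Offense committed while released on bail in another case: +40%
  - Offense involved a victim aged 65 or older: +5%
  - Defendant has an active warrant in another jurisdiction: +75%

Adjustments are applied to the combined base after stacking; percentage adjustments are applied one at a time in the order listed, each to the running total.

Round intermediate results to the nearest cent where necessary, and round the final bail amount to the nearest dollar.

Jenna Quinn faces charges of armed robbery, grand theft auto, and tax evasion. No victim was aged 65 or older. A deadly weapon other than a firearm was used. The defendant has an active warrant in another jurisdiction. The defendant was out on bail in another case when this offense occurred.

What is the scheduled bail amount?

Base amounts from the schedule: armed robbery $177,750; grand theft auto $105,000; tax evasion $3,600.
Stacking rule: highest base plus 50% of each additional charge. Highest is armed robbery at $177,750. Additional: $105,000 × 50% = $52,500; $3,600 × 50% = $1,800. Combined base = $177,750 + $54,300 = $232,050.
A deadly weapon other than a firearm was used (+10%): $232,050 × 1.1 = $255,255.
Offense committed while released on bail in another case (+40%): $255,255 × 1.4 = $357,357.
Defendant has an active warrant in another jurisdiction (+75%): $357,357 × 1.75 = $625,374.75.
Rounded to the nearest dollar: $625,375.

$625,375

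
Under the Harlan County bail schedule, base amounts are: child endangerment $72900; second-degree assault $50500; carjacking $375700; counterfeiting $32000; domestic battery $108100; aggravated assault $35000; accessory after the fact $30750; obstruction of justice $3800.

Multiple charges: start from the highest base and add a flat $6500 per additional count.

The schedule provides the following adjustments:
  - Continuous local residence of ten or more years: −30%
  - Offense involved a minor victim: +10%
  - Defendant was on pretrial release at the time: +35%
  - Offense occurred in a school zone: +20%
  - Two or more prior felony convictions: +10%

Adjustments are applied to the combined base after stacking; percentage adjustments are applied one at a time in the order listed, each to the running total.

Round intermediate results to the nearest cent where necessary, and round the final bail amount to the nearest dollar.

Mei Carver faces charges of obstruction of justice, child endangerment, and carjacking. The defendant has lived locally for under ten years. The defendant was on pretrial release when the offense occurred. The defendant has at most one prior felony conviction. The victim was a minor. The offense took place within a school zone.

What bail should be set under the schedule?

$692663

Base amounts from the schedule: obstruction of justice $3800; child endangerment $72900; carjacking $375700.
Stacking rule: highest base plus $6500 per additional charge. Highest is carjacking at $375700; 2 additional charges → +$13000. Combined base = $388700.
Offense involved a minor victim (+10%): $388700 × 1.1 = $427570.
Defendant was on pretrial release at the time (+35%): $427570 × 1.35 = $577219.50.
Offense occurred in a school zone (+20%): $577219.50 × 1.2 = $692663.40.
Rounded to the nearest dollar: $692663.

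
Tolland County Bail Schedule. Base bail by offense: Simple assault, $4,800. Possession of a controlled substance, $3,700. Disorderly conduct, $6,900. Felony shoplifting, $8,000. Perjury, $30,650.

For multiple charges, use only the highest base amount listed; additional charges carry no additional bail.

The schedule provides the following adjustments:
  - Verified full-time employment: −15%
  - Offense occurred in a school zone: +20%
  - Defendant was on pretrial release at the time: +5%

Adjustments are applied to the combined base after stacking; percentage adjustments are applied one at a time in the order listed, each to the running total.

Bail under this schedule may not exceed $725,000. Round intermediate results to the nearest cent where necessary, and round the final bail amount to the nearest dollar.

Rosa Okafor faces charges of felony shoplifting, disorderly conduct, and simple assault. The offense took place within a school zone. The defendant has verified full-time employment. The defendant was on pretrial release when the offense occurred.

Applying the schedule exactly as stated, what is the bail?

$8,568

Base amounts from the schedule: felony shoplifting $8,000; disorderly conduct $6,900; simple assault $4,800.
Stacking rule: use the highest base only. Highest is felony shoplifting at $8,000. Combined base = $8,000.
Verified full-time employment (−15%): $8,000 × 0.85 = $6,800.
Offense occurred in a school zone (+20%): $6,800 × 1.2 = $8,160.
Defendant was on pretrial release at the time (+5%): $8,160 × 1.05 = $8,568.
$8,568 is within the $725,000 maximum.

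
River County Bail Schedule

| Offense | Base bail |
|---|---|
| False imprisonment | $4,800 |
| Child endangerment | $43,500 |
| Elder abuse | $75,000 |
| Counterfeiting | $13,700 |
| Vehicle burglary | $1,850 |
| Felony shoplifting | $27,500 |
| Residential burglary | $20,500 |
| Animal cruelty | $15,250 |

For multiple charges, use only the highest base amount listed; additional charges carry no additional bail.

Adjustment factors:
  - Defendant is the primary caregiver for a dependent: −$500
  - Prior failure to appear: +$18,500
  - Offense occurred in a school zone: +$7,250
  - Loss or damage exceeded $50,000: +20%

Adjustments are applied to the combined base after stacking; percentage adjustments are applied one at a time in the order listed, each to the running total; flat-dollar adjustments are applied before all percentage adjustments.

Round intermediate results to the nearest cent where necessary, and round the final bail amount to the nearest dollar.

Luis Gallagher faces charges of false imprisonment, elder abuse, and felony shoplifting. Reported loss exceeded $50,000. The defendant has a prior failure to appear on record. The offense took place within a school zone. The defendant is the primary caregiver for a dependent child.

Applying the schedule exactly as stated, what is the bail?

$120,300

Base amounts from the schedule: false imprisonment $4,800; elder abuse $75,000; felony shoplifting $27,500.
Stacking rule: use the highest base only. Highest is elder abuse at $75,000. Combined base = $75,000.
Defendant is the primary caregiver for a dependent (−$500 flat): $75,000 − $500 = $74,500.
Prior failure to appear (+$18,500 flat): $74,500 + $18,500 = $93,000.
Offense occurred in a school zone (+$7,250 flat): $93,000 + $7,250 = $100,250.
Loss or damage exceeded $50,000 (+20%): $100,250 × 1.2 = $120,300.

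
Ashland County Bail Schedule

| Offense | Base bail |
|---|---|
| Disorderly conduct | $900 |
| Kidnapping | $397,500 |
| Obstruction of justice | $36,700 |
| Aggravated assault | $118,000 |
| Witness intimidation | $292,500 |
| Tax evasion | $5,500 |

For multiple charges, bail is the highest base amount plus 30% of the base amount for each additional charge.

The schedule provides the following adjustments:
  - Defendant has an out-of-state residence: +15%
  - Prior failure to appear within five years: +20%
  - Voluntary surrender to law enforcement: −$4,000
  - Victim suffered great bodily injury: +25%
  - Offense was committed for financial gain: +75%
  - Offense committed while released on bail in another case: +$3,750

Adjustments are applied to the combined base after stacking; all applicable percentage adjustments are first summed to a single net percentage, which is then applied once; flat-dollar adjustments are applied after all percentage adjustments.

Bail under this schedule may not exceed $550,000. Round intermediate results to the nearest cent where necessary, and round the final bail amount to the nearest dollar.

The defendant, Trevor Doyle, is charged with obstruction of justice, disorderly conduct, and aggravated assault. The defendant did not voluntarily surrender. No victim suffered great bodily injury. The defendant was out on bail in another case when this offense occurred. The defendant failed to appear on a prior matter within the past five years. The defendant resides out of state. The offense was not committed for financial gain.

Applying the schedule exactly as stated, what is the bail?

Base amounts from the schedule: obstruction of justice $36,700; disorderly conduct $900; aggravated assault $118,000.
Stacking rule: highest base plus 30% of each additional charge. Highest is aggravated assault at $118,000. Additional: $36,700 × 30% = $11,010; $900 × 30% = $270. Combined base = $118,000 + $11,280 = $129,280.
Net percentage adjustment: +15% +20% = +35%. $129,280 × 1.35 = $174,528.
Offense committed while released on bail in another case (+$3,750 flat): $174,528 + $3,750 = $178,278.
$178,278 is within the $550,000 maximum.

$178,278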